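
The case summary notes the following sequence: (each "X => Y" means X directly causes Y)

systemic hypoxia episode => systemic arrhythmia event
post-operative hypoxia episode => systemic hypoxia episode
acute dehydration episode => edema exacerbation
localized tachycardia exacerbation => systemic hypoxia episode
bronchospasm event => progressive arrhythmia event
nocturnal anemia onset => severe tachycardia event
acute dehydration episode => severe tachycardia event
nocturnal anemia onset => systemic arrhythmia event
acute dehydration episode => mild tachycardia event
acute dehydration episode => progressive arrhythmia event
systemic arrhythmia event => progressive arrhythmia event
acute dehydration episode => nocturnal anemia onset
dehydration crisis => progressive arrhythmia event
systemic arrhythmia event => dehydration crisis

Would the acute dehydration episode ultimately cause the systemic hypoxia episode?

No

The acute dehydration episode leads to the mild tachycardia event, the edema exacerbation, the nocturnal anemia onset, the severe tachycardia event, the systemic arrhythmia event, the dehydration crisis, the progressive arrhythmia event; the systemic hypoxia episode is not among them.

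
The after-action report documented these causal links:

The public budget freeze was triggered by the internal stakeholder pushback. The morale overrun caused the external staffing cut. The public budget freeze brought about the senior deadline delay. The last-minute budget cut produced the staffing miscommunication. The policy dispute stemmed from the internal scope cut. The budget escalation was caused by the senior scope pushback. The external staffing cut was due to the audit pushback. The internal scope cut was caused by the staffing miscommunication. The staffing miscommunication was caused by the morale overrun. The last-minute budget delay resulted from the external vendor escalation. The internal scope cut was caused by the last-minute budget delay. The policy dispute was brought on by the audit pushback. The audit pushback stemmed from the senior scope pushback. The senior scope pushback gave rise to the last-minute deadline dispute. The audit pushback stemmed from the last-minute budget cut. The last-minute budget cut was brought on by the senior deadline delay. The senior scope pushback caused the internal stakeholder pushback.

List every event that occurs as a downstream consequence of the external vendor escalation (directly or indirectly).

Direct effects: the last-minute budget delay.
2 steps out: the internal scope cut.
3 steps out: the policy dispute.
Not reachable from it: the senior scope pushback, the morale overrun, the budget escalation, the internal stakeholder pushback, the public budget freeze, the senior deadline delay, the last-minute deadline dispute, the last-minute budget cut, the audit pushback, the external staffing cut, the staffing miscommunication.

the internal scope cut, the last-minute budget delay, the policy dispute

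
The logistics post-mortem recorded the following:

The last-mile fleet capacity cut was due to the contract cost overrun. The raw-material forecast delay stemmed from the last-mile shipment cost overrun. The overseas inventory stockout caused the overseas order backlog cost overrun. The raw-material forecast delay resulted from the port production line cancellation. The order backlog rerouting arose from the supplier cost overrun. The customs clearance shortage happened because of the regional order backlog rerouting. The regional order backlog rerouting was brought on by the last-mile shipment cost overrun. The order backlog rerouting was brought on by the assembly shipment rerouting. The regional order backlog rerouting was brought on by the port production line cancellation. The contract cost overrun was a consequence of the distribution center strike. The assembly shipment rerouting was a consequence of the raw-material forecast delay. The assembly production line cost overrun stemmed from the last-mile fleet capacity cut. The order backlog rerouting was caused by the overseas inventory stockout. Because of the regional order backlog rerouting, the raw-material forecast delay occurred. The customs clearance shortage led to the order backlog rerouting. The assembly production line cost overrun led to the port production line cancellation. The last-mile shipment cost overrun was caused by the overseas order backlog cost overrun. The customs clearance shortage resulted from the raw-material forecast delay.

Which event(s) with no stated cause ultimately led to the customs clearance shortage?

the distribution center strike, the overseas inventory stockout

Tracing upstream from the customs clearance shortage: the customs clearance shortage ← the regional order backlog rerouting ← the port production line cancellation ← the assembly production line cost overrun ← the last-mile fleet capacity cut ← the contract cost overrun ← the distribution center strike.
A separate upstream branch: the customs clearance shortage ← the regional order backlog rerouting ← the last-mile shipment cost overrun ← the overseas order backlog cost overrun ← the overseas inventory stockout.
Each of those chain origins has no stated cause.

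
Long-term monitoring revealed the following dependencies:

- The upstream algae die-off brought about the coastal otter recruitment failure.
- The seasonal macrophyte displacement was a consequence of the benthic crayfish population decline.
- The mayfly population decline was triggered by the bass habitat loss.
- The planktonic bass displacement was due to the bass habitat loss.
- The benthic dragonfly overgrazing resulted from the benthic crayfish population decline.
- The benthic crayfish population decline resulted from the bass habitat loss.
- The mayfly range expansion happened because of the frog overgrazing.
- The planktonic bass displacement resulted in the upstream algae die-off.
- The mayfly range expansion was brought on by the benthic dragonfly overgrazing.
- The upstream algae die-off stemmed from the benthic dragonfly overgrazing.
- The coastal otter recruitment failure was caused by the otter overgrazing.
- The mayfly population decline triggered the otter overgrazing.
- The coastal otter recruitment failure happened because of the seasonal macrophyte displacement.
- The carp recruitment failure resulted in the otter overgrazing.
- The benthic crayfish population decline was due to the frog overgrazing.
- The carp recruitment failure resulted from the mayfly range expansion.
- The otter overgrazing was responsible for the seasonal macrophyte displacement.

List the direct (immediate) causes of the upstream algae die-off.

the benthic dragonfly overgrazing, the planktonic bass displacement

Upstream contributors include the bass habitat loss, the frog overgrazing, the benthic crayfish population decline, but only the benthic dragonfly overgrazing, the planktonic bass displacement feed directly into the upstream algae die-off.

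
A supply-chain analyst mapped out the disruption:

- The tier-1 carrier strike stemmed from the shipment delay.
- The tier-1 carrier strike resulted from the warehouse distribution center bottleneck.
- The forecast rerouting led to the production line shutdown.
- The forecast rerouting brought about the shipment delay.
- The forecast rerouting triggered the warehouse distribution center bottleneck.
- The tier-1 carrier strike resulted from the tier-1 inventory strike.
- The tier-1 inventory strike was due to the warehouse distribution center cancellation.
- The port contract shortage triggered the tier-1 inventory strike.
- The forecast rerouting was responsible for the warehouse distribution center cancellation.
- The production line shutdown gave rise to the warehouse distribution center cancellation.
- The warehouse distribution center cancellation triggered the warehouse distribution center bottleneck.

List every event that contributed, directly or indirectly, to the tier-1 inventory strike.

Immediate causes of the tier-1 inventory strike: the port contract shortage, the warehouse distribution center cancellation.
Further upstream: the forecast rerouting, the production line shutdown.

the forecast rerouting, the port contract shortage, the production line shutdown, the warehouse distribution center cancellation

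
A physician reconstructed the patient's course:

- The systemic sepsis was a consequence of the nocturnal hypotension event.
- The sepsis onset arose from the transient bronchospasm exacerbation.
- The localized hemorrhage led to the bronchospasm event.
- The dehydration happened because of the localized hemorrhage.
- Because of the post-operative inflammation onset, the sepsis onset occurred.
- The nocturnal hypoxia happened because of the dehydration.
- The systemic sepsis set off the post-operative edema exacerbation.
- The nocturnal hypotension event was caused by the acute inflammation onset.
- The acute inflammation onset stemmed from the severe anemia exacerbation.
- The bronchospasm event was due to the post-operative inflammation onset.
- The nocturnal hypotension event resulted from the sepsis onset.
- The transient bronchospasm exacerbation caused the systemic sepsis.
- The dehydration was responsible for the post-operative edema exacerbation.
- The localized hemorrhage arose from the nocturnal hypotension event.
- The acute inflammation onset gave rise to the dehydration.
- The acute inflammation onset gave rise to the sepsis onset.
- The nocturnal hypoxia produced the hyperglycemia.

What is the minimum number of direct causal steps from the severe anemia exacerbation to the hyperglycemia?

4

Shortest chain: the severe anemia exacerbation → the acute inflammation onset → the dehydration → the nocturnal hypoxia → the hyperglycemia.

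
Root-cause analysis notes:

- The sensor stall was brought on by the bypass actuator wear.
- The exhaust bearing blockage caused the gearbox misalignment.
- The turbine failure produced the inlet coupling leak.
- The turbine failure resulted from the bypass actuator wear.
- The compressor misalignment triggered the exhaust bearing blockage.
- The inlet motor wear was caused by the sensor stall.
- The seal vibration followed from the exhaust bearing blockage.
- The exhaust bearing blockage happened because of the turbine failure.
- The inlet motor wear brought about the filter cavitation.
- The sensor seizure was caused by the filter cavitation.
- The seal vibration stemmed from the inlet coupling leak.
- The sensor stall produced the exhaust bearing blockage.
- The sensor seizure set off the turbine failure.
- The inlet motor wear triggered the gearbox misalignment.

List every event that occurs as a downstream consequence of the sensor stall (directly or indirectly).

the exhaust bearing blockage, the filter cavitation, the gearbox misalignment, the inlet coupling leak, the inlet motor wear, the seal vibration, the sensor seizure, the turbine failure

Direct effects: the inlet motor wear, the exhaust bearing blockage.
2 steps out: the filter cavitation, the seal vibration, the gearbox misalignment.
3 steps out: the sensor seizure.
4 steps out: the turbine failure.
5 steps out: the inlet coupling leak.
Not reachable from it: the bypass actuator wear, the compressor misalignment.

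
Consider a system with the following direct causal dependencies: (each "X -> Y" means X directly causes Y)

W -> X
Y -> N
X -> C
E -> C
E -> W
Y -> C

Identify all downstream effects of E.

C, W, X

Direct effects: W, C.
2 steps out: X.
Not reachable from it: Y, N.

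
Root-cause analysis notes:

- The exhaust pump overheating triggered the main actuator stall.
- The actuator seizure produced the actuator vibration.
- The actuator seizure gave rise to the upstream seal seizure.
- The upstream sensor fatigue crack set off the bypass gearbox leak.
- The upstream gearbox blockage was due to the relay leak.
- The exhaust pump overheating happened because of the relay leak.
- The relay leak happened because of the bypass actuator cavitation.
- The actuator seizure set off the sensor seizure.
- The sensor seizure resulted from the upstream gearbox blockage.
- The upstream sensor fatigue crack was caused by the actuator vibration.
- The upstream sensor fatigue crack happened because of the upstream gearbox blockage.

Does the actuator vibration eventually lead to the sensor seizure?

No

The actuator vibration leads to the upstream sensor fatigue crack, the bypass gearbox leak; the sensor seizure is not among them.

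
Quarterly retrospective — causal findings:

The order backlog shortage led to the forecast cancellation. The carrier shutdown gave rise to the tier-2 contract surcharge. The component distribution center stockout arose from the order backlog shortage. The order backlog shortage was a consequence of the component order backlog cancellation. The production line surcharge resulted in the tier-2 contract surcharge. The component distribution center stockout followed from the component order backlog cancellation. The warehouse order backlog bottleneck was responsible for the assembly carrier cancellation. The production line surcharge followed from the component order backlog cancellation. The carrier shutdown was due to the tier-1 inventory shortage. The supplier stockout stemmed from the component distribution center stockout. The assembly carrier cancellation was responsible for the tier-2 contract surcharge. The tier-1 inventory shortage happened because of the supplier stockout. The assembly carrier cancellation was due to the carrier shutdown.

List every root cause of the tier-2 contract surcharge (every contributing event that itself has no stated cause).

Tracing upstream from the tier-2 contract surcharge: the tier-2 contract surcharge ← the production line surcharge ← the component order backlog cancellation.
A separate upstream branch: the tier-2 contract surcharge ← the assembly carrier cancellation ← the warehouse order backlog bottleneck.
Each of those chain origins has no stated cause.

the component order backlog cancellation, the warehouse order backlog bottleneck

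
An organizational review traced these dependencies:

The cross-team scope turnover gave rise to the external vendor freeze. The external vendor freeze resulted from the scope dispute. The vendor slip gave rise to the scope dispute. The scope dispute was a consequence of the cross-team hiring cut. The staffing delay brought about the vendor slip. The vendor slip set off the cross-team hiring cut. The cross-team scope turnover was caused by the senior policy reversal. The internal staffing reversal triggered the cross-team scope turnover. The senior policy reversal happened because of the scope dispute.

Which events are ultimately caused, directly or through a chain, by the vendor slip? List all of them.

the cross-team hiring cut, the cross-team scope turnover, the external vendor freeze, the scope dispute, the senior policy reversal

Direct effects: the cross-team hiring cut, the scope dispute.
2 steps out: the senior policy reversal, the external vendor freeze.
3 steps out: the cross-team scope turnover.
Not reachable from it: the staffing delay, the internal staffing reversal.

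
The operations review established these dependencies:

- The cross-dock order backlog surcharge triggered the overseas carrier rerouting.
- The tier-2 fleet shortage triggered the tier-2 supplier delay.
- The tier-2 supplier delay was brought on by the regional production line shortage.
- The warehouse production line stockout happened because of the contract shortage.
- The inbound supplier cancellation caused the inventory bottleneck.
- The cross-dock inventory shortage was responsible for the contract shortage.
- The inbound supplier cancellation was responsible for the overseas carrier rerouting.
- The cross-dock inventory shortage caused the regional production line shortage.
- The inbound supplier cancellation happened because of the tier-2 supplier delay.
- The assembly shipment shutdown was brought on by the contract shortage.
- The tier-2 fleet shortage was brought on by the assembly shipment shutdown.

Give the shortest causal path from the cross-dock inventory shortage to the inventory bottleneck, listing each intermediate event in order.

the cross-dock inventory shortage → the regional production line shortage → the tier-2 supplier delay → the inbound supplier cancellation → the inventory bottleneck

the cross-dock inventory shortage → the regional production line shortage
the regional production line shortage → the tier-2 supplier delay
the tier-2 supplier delay → the inbound supplier cancellation
the inbound supplier cancellation → the inventory bottleneck
Length: 4 steps.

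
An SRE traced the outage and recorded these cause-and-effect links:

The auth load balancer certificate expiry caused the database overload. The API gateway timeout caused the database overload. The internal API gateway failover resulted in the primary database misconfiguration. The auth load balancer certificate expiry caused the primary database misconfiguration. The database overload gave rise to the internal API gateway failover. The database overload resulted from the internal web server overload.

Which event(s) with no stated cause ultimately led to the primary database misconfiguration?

the API gateway timeout, the auth load balancer certificate expiry, the internal web server overload

Tracing upstream from the primary database misconfiguration: the primary database misconfiguration ← the internal API gateway failover ← the database overload ← the internal web server overload.
A separate upstream branch: the primary database misconfiguration ← the internal API gateway failover ← the database overload ← the API gateway timeout.
A separate upstream branch: the primary database misconfiguration ← the auth load balancer certificate expiry.
Each of those chain origins has no stated cause.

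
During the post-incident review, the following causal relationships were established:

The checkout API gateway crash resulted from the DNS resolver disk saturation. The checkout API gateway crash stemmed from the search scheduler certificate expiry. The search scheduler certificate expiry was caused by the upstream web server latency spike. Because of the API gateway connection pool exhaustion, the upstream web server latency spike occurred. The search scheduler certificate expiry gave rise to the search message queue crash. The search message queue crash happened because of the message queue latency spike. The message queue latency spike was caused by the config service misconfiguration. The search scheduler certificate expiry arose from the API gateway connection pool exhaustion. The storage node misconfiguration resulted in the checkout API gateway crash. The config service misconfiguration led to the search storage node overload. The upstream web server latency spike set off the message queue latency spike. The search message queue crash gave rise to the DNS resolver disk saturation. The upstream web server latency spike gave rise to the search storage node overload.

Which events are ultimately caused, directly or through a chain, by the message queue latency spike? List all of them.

Direct effects: the search message queue crash.
2 steps out: the DNS resolver disk saturation.
3 steps out: the checkout API gateway crash.
Not reachable from it: the config service misconfiguration, the API gateway connection pool exhaustion, the upstream web server latency spike, the search scheduler certificate expiry, the search storage node overload, the storage node misconfiguration.

the DNS resolver disk saturation, the checkout API gateway crash, the search message queue crash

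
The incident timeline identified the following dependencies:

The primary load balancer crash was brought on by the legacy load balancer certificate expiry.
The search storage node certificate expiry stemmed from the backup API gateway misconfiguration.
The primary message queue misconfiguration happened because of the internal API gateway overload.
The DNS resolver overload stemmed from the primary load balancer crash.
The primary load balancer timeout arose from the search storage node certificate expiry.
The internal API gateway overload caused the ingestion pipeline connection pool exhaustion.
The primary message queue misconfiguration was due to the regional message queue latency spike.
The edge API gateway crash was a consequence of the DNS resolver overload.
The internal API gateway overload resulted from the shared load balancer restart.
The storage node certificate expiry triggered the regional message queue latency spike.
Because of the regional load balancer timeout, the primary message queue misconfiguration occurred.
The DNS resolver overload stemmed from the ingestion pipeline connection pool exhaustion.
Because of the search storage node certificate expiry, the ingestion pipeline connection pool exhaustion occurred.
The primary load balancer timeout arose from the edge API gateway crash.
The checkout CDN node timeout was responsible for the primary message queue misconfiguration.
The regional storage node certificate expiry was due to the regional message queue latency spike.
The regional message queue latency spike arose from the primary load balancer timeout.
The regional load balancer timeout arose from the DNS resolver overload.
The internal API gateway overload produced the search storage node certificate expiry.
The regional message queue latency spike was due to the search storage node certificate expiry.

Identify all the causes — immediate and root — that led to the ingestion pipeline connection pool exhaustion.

the backup API gateway misconfiguration, the internal API gateway overload, the search storage node certificate expiry, the shared load balancer restart

Immediate causes of the ingestion pipeline connection pool exhaustion: the internal API gateway overload, the search storage node certificate expiry.
Further upstream: the shared load balancer restart, the backup API gateway misconfiguration.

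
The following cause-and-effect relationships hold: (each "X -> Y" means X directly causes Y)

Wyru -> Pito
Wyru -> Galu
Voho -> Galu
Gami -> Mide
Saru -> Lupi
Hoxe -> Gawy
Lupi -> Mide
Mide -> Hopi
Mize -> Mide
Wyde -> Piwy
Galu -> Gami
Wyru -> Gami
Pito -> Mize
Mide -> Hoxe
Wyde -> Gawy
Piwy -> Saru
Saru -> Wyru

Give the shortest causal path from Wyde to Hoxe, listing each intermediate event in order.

Wyde → Piwy → Saru → Lupi → Mide → Hoxe

Wyde → Piwy
Piwy → Saru
Saru → Lupi
Lupi → Mide
Mide → Hoxe
Length: 5 steps.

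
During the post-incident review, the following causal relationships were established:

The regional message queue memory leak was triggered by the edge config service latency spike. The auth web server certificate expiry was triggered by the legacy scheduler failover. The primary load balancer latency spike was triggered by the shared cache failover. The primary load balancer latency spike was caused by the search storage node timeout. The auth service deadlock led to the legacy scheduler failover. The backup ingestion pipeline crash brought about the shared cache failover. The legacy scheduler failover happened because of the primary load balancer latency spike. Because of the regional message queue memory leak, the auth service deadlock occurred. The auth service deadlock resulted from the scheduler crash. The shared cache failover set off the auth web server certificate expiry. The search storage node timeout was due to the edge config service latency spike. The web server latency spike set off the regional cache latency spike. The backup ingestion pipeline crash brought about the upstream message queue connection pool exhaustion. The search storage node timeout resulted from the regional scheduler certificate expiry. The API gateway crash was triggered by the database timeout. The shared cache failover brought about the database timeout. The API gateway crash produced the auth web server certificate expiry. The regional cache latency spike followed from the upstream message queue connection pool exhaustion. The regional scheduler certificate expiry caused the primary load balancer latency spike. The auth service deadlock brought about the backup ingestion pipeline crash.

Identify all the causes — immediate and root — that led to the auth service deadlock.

the edge config service latency spike, the regional message queue memory leak, the scheduler crash

Immediate causes of the auth service deadlock: the scheduler crash, the regional message queue memory leak.
Further upstream: the edge config service latency spike.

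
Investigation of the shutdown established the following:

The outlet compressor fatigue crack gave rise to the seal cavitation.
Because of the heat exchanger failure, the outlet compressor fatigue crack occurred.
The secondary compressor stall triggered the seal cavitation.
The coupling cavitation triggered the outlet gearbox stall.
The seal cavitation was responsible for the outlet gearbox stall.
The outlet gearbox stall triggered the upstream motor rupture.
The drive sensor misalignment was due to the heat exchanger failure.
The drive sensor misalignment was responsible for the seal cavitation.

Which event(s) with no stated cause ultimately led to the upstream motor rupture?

Tracing upstream from the upstream motor rupture: the upstream motor rupture ← the outlet gearbox stall ← the seal cavitation ← the drive sensor misalignment ← the heat exchanger failure.
A separate upstream branch: the upstream motor rupture ← the outlet gearbox stall ← the seal cavitation ← the secondary compressor stall.
A separate upstream branch: the upstream motor rupture ← the outlet gearbox stall ← the coupling cavitation.
Each of those chain origins has no stated cause.

the coupling cavitation, the heat exchanger failure, the secondary compressor stall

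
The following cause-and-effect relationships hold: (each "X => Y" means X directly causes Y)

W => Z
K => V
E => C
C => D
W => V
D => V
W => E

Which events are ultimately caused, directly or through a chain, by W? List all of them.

C, D, E, V, Z

Direct effects: E, Z, V.
2 steps out: C.
3 steps out: D.
Not reachable from it: K.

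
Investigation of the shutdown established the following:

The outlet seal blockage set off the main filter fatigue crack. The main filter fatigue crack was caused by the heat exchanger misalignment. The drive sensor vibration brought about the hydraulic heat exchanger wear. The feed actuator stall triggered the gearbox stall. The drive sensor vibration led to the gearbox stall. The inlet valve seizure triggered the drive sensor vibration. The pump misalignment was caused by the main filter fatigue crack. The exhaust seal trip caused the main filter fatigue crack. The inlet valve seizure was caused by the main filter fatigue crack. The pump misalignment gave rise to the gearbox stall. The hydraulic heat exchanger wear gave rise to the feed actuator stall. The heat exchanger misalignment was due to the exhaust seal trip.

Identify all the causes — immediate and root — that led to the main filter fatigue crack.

the exhaust seal trip, the heat exchanger misalignment, the outlet seal blockage

Immediate causes of the main filter fatigue crack: the exhaust seal trip, the heat exchanger misalignment, the outlet seal blockage.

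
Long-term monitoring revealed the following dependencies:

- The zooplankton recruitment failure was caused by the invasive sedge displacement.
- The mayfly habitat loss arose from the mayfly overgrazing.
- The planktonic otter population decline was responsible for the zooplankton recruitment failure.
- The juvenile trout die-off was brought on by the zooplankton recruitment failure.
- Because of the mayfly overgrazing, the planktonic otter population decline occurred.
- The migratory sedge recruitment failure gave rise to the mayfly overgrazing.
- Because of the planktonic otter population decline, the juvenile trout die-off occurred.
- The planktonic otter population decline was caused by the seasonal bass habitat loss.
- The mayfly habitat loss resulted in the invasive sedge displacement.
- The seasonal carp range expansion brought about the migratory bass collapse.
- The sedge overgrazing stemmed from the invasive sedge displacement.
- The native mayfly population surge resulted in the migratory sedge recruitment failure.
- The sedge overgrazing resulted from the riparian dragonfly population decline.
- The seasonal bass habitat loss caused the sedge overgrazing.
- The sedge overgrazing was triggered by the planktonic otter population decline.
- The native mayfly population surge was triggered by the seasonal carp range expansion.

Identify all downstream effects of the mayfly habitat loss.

the invasive sedge displacement, the juvenile trout die-off, the sedge overgrazing, the zooplankton recruitment failure

Direct effects: the invasive sedge displacement.
2 steps out: the zooplankton recruitment failure, the sedge overgrazing.
3 steps out: the juvenile trout die-off.
Not reachable from it: the seasonal carp range expansion, the riparian dragonfly population decline, the native mayfly population surge, the migratory sedge recruitment failure, the mayfly overgrazing, the seasonal bass habitat loss, the planktonic otter population decline, the migratory bass collapse.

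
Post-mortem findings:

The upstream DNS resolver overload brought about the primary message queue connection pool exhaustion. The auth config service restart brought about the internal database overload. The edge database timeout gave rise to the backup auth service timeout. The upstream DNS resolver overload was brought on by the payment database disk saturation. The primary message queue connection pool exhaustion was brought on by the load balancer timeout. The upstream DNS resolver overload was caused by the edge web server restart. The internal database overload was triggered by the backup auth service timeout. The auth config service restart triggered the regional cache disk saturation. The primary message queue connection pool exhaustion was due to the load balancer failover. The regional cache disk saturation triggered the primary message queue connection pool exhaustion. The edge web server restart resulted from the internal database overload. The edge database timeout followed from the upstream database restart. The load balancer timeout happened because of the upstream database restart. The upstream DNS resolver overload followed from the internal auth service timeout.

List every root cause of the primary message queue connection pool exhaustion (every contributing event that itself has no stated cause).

the auth config service restart, the internal auth service timeout, the load balancer failover, the payment database disk saturation, the upstream database restart

Tracing upstream from the primary message queue connection pool exhaustion: the primary message queue connection pool exhaustion ← the regional cache disk saturation ← the auth config service restart.
A separate upstream branch: the primary message queue connection pool exhaustion ← the load balancer timeout ← the upstream database restart.
A separate upstream branch: the primary message queue connection pool exhaustion ← the load balancer failover.
A separate upstream branch: the primary message queue connection pool exhaustion ← the upstream DNS resolver overload ← the payment database disk saturation.
A separate upstream branch: the primary message queue connection pool exhaustion ← the upstream DNS resolver overload ← the internal auth service timeout.
Each of those chain origins has no stated cause.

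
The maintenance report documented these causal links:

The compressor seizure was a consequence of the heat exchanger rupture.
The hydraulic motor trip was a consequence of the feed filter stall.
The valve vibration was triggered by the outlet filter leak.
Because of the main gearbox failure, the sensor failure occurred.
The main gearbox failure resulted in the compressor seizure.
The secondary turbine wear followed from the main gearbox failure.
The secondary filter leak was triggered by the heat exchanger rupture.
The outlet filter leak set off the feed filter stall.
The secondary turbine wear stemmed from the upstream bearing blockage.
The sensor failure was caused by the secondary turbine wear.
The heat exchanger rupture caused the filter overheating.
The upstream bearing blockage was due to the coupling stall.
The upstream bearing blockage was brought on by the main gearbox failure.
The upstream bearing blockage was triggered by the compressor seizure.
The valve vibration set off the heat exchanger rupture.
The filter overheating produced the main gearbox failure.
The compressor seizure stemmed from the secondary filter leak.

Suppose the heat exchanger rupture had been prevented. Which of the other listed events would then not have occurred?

the compressor seizure, the filter overheating, the main gearbox failure, the secondary filter leak

Downstream of the heat exchanger rupture: the filter overheating, the secondary filter leak, the main gearbox failure, the compressor seizure, the upstream bearing blockage, the secondary turbine wear, the sensor failure.
Of those, still caused via another path: the upstream bearing blockage, the secondary turbine wear, the sensor failure.
The remainder have no surviving cause.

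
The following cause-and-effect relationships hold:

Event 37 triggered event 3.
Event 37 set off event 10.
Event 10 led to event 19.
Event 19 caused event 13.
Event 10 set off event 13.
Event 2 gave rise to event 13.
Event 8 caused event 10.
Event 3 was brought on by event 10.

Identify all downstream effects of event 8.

event 10, event 13, event 19, event 3

Direct effects: event 10.
2 steps out: event 3, event 19, event 13.
Not reachable from it: event 2, event 37.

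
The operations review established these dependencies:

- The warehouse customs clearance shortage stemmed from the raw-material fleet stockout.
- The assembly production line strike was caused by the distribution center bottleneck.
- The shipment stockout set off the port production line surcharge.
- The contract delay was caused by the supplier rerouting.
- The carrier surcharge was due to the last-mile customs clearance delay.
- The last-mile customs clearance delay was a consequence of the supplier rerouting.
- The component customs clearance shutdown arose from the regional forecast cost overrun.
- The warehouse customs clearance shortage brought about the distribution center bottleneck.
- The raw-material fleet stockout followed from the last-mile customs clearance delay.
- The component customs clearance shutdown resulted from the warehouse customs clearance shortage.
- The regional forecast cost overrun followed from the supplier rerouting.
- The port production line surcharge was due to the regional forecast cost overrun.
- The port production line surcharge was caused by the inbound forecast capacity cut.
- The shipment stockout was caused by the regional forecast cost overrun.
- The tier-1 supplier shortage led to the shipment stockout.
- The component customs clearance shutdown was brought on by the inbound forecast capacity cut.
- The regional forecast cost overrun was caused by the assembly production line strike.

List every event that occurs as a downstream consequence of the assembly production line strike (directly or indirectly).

the component customs clearance shutdown, the port production line surcharge, the regional forecast cost overrun, the shipment stockout

Direct effects: the regional forecast cost overrun.
2 steps out: the shipment stockout, the port production line surcharge, the component customs clearance shutdown.
Not reachable from it: the supplier rerouting, the last-mile customs clearance delay, the raw-material fleet stockout, the carrier surcharge, the warehouse customs clearance shortage, the tier-1 supplier shortage, the contract delay, the distribution center bottleneck, the inbound forecast capacity cut.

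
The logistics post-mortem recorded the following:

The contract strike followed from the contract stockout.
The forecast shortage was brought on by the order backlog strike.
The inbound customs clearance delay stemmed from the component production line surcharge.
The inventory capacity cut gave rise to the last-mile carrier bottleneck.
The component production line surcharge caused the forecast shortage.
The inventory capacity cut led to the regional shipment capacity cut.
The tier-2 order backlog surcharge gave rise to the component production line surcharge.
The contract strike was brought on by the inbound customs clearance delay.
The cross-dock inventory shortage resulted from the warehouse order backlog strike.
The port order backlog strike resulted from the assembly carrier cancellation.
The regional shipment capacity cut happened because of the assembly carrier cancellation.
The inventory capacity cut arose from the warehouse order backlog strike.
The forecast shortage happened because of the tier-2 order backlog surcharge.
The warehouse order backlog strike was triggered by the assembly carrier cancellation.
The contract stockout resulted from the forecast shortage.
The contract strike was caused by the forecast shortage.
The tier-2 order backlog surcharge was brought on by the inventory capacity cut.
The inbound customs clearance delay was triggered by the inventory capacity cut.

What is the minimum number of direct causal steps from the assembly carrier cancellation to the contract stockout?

5

Shortest chain: the assembly carrier cancellation → the warehouse order backlog strike → the inventory capacity cut → the tier-2 order backlog surcharge → the forecast shortage → the contract stockout.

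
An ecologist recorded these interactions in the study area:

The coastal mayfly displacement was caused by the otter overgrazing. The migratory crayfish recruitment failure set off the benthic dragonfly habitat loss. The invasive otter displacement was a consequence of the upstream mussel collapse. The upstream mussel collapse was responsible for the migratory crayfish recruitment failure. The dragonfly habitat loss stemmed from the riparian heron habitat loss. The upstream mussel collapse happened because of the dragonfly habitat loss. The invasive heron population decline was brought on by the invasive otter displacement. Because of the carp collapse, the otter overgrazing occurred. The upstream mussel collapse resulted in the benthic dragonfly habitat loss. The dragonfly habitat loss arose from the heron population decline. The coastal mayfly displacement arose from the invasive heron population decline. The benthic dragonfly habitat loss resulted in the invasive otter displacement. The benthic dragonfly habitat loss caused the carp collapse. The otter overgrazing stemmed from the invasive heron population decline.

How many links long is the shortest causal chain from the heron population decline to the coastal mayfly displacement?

5

Shortest chain: the heron population decline → the dragonfly habitat loss → the upstream mussel collapse → the invasive otter displacement → the invasive heron population decline → the coastal mayfly displacement.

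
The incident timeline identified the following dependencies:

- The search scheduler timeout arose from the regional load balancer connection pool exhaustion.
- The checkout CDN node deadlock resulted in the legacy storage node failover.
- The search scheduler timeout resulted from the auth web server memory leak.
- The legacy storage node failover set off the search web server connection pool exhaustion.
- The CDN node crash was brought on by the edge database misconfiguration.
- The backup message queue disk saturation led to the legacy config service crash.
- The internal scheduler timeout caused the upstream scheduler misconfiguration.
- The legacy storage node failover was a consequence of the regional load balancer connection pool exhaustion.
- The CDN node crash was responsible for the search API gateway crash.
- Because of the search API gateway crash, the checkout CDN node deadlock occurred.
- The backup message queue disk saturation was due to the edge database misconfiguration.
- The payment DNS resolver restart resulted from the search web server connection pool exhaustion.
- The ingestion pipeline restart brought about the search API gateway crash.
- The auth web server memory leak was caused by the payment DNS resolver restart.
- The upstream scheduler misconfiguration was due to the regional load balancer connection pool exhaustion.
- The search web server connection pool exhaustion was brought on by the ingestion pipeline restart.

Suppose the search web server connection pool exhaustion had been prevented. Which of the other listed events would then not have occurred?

Downstream of the search web server connection pool exhaustion: the payment DNS resolver restart, the auth web server memory leak, the search scheduler timeout.
Of those, still caused via another path: the search scheduler timeout.
The remainder have no surviving cause.

the auth web server memory leak, the payment DNS resolver restart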